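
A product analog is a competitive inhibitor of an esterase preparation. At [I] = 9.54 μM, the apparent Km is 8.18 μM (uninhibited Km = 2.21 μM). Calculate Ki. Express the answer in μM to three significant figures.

3.53 μM

Competitive: Km,app = α·Km with α = 1 + [I]/Ki.
α = Km,app/Km = 8.18/2.21 = 3.701.
Since α = 1 + [I]/Ki, [I]/Ki = 3.701 − 1 = 2.701 and Ki = 9.54/2.701 = 3.53 μM.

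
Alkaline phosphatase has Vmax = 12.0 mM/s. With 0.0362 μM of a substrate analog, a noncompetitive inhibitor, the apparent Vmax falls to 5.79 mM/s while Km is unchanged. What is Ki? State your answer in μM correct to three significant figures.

0.0338 μM

Noncompetitive: Vmax,app = Vmax/α with α = 1 + [I]/Ki.
α = Vmax/Vmax,app = 12.0/5.79 = 2.073.
Ki = [I]/(α − 1) = 0.0362/1.073 = 0.0338 μM.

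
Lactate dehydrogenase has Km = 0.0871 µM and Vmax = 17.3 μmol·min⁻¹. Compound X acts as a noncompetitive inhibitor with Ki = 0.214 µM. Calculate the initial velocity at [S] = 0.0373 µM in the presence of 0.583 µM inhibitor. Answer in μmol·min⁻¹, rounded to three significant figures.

1.39 μmol·min⁻¹

With α = 1 + [I]/Ki = 1 + 0.583/0.214 = 3.724, the noncompetitive rate law is v = (Vmax/α)·[S] / (Km + [S]).
v = (17.3/3.724)×0.0373 / (0.0871 + 0.0373) = 0.1733/0.1244 = 1.39 μmol·min⁻¹.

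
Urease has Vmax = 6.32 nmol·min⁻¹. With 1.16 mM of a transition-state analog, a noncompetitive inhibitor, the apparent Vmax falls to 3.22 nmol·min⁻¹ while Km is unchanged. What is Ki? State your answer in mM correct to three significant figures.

1.20 mM

Noncompetitive: Vmax,app = Vmax/α with α = 1 + [I]/Ki.
α = Vmax/Vmax,app = 6.32/3.22 = 1.963.
Since α = 1 + [I]/Ki, [I]/Ki = 1.963 − 1 = 0.9627 and Ki = 1.16/0.9627 = 1.20 mM.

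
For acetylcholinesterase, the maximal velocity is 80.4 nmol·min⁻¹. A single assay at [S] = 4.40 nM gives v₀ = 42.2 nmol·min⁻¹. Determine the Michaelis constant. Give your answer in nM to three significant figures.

v/Vmax = 42.2/80.4 = 0.5249 = [S]/(Km+[S]).
So Km + [S] = [S]/0.5249 = 8.383 nM, giving Km = 8.383 − 4.40 = 3.98 nM.

3.98 nM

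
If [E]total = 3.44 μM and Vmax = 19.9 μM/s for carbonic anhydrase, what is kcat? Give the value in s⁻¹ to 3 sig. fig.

5.78 s⁻¹

kcat = Vmax/[E]total = 19.9 μM/s / 3.44 μM = 5.78 s⁻¹.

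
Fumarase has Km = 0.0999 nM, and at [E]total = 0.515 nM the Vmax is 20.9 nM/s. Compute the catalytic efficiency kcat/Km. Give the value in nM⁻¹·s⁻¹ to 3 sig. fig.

kcat = Vmax/[E]total = 20.9/0.515 = 40.6 s⁻¹.
kcat/Km = 40.6/0.0999 = 406 nM⁻¹·s⁻¹.

406 nM⁻¹·s⁻¹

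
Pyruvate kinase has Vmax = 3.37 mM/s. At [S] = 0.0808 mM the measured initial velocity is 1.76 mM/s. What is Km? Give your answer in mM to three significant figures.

From v = Vmax[S]/(Km+[S]), Km = [S](Vmax − v)/v.
Km = 0.0808 × (3.37 − 1.76) / 1.76 = 0.1301/1.76 = 0.0739 mM.

0.0739 mM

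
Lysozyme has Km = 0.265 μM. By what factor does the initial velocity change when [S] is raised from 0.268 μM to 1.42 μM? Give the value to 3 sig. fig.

Since Vmax cancels, v₂/v₁ = [S]₂(Km+[S]₁) / [S]₁(Km+[S]₂).
= 1.42×(0.265+0.268) / (0.268×(0.265+1.42)) = 0.7569/0.4516 = 1.68.

1.68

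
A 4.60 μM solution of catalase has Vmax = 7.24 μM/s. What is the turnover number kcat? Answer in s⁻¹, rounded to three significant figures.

1.57 s⁻¹

kcat = Vmax/[E]total = 7.24 μM/s / 4.60 μM = 1.57 s⁻¹.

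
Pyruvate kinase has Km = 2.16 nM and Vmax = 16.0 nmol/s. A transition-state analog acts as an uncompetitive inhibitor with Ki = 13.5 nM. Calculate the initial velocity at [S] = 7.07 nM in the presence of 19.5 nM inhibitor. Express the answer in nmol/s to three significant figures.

5.82 nmol/s

α = 1 + [I]/Ki = 1 + 19.5/13.5 = 2.444.
For an uncompetitive inhibitor, both parameters are divided by α, giving Vmax/α and Km/α: Km,app = 0.884 nM, Vmax,app = 6.55 nmol/s.
v = Vmax,app·[S]/(Km,app + [S]) = 6.55 × 7.07/(0.884 + 7.07) = 5.82 nmol/s.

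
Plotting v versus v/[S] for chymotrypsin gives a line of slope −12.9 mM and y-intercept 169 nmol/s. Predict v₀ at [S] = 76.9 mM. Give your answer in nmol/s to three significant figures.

In the Eadie–Hofstee form v = Vmax − Km·(v/[S]), the slope is −Km and the intercept is Vmax, so Km = 12.9 mM and Vmax = 169 nmol/s.
v = 169 × 76.9/(12.9 + 76.9) = 145 nmol/s.

145 nmol/s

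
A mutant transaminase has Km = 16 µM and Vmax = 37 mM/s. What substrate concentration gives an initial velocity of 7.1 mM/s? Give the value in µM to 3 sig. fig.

Rearranging v = Vmax[S]/(Km+[S]) gives [S] = Km·v/(Vmax − v).
[S] = 16 × 7.1 / (37 − 7.1) = 113.6/29.90 = 3.80 µM.

3.80 µM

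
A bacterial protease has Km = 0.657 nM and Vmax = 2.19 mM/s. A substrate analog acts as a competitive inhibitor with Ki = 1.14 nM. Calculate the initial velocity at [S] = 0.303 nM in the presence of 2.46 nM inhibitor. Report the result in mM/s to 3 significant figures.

With α = 1 + [I]/Ki = 1 + 2.46/1.14 = 3.158, the competitive rate law is v = Vmax[S] / (αKm + [S]).
v = 2.19×0.303 / (3.158×0.657 + 0.303) = 0.6636/2.378 = 0.279 mM/s.

0.279 mM/s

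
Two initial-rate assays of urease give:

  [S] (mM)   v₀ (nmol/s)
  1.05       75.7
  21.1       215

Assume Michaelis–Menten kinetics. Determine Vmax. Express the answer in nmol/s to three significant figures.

238 nmol/s

In reciprocal form, 1/v = (Km/Vmax)·(1/[S]) + 1/Vmax. The two points give (1/[S], 1/v) = (0.9524, 0.01321) and (0.04739, 0.004651).
Slope = (0.01321 − 0.004651)/(0.9524 − 0.04739) = 0.009457; intercept = 0.01321 − 0.009457×0.9524 = 0.004203.
Vmax = 1/intercept = 238 nmol/s; Km = slope × Vmax = 0.009457 × 238 = 2.25 mM.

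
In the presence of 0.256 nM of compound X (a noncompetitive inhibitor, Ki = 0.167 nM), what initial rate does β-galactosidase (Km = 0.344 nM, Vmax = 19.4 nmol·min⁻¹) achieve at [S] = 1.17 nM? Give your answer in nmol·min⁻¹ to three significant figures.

5.92 nmol·min⁻¹

With α = 1 + [I]/Ki = 1 + 0.256/0.167 = 2.533, the noncompetitive rate law is v = (Vmax/α)·[S] / (Km + [S]).
v = (19.4/2.533)×1.17 / (0.344 + 1.17) = 8.961/1.514 = 5.92 nmol·min⁻¹.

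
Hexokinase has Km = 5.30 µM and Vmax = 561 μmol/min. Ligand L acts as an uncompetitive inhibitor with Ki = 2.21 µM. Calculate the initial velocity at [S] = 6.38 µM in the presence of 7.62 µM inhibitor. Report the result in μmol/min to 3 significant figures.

106 μmol/min

α = 1 + [I]/Ki = 1 + 7.62/2.21 = 4.448.
For an uncompetitive inhibitor, both parameters are divided by α, giving Vmax/α and Km/α: Km,app = 1.19 µM, Vmax,app = 126 μmol/min.
v = Vmax,app·[S]/(Km,app + [S]) = 126 × 6.38/(1.19 + 6.38) = 106 μmol/min.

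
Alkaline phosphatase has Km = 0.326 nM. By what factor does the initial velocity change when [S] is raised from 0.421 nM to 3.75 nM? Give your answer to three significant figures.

Since Vmax cancels, v₂/v₁ = [S]₂(Km+[S]₁) / [S]₁(Km+[S]₂).
= 3.75×(0.326+0.421) / (0.421×(0.326+3.75)) = 2.801/1.716 = 1.63.

1.63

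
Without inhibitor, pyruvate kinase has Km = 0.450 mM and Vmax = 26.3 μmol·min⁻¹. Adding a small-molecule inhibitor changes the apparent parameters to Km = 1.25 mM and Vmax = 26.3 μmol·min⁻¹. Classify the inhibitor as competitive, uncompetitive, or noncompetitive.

competitive

Km increases (0.450 → 1.25 mM) while Vmax is unchanged — the hallmark of competitive inhibition.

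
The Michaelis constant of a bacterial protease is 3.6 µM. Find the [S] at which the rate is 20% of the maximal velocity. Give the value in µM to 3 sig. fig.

0.900 µM

v/Vmax = [S]/(Km+[S]) = 0.2, so [S] = Km·0.2/(1 − 0.2) = 3.6 × 0.2500.
[S] = 0.900 µM.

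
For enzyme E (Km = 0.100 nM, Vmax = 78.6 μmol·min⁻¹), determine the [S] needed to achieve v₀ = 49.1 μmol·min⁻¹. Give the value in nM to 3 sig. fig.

Rearranging v = Vmax[S]/(Km+[S]) gives [S] = Km·v/(Vmax − v).
[S] = 0.100 × 49.1 / (78.6 − 49.1) = 4.910/29.50 = 0.166 nM.

0.166 nM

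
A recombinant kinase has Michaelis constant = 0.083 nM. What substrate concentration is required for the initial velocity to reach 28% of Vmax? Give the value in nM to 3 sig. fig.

0.0323 nM

v/Vmax = [S]/(Km+[S]) = 0.28, so [S] = Km·0.28/(1 − 0.28) = 0.083 × 0.3889.
[S] = 0.0323 nM.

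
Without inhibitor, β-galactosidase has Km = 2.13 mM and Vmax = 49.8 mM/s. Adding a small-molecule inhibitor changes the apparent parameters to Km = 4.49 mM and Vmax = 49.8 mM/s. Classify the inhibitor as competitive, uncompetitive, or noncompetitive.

competitive

Km increases (2.13 → 4.49 mM) while Vmax is unchanged — the hallmark of competitive inhibition.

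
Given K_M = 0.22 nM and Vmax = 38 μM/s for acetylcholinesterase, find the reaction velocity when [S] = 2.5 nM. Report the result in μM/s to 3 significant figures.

34.9 μM/s

v = Vmax·[S]/(Km + [S]) = 38 × 2.5 / (0.22 + 2.5)
  = 95.00 / 2.720 = 34.9 μM/s.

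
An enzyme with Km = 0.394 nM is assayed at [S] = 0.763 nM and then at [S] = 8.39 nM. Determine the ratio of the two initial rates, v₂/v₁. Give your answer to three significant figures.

1.45

The fractional saturations are [S]/(Km+[S]) = 0.763/1.157 = 0.6595 and 8.39/8.784 = 0.9551.
v₂/v₁ is just their ratio: 0.9551/0.6595 = 1.45.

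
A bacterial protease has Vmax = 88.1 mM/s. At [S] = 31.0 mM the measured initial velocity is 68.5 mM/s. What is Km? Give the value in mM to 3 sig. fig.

8.87 mM

From v = Vmax[S]/(Km+[S]), Km = [S](Vmax − v)/v.
Km = 31.0 × (88.1 − 68.5) / 68.5 = 607.6/68.5 = 8.87 mM.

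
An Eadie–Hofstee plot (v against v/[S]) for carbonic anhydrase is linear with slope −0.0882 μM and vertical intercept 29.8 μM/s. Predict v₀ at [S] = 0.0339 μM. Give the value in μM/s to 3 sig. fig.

In the Eadie–Hofstee form v = Vmax − Km·(v/[S]), the slope is −Km and the intercept is Vmax, so Km = 0.0882 μM and Vmax = 29.8 μM/s.
v = 29.8 × 0.0339/(0.0882 + 0.0339) = 8.27 μM/s.

8.27 μM/s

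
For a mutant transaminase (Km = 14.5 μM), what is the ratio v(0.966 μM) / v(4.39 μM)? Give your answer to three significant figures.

0.269

The fractional saturations are [S]/(Km+[S]) = 4.39/18.89 = 0.2324 and 0.966/15.47 = 0.06246.
v₂/v₁ is just their ratio: 0.06246/0.2324 = 0.269.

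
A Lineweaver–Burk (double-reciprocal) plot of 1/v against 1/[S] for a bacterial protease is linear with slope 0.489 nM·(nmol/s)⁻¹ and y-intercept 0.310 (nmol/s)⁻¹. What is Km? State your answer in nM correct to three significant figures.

1.58 nM

y-intercept = 1/Vmax ⇒ Vmax = 3.23 nmol/s; slope = Km/Vmax ⇒ Km = slope × Vmax.
Km = 0.489 × 3.23 = 1.58 nM.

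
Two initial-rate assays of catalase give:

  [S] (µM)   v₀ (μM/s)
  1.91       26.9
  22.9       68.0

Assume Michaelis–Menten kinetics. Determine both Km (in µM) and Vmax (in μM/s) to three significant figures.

Km = 3.70 µM; Vmax = 79.0 μM/s

From v = Vmax[S]/(Km+[S]), each point gives Vmax = v(Km+[S])/[S].
Equating: 26.9(Km+1.91)/1.91 = 68.0(Km+22.9)/22.9.
14.08·Km + 26.9 = 2.969·Km + 68.0, so (14.08 − 2.969)·Km = 68.0 − 26.9.
Km = 41.10/11.11 = 3.70 µM; then Vmax = 26.9(3.70+1.91)/1.91 = 79.0 μM/s.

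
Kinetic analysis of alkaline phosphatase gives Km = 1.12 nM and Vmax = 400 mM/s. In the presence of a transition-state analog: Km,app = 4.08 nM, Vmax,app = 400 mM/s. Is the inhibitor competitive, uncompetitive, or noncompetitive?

Km increases (1.12 → 4.08 nM) while Vmax is unchanged — the hallmark of competitive inhibition.

competitive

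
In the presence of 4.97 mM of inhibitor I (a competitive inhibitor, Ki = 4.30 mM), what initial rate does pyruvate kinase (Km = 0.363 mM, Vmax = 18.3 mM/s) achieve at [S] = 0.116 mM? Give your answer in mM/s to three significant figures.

With α = 1 + [I]/Ki = 1 + 4.97/4.30 = 2.156, the competitive rate law is v = Vmax[S] / (αKm + [S]).
v = 18.3×0.116 / (2.156×0.363 + 0.116) = 2.123/0.8986 = 2.36 mM/s.

2.36 mM/s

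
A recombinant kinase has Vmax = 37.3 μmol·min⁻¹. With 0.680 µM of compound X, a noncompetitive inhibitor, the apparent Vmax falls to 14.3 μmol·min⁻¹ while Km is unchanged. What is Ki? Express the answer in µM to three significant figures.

0.423 µM

Noncompetitive: Vmax,app = Vmax/α with α = 1 + [I]/Ki.
α = Vmax/Vmax,app = 37.3/14.3 = 2.608.
Since α = 1 + [I]/Ki, [I]/Ki = 2.608 − 1 = 1.608 and Ki = 0.680/1.608 = 0.423 µM.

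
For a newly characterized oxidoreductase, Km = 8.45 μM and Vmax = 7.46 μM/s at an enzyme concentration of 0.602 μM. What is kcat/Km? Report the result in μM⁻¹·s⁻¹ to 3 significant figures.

1.47 μM⁻¹·s⁻¹

kcat = Vmax/[E]total = 7.46/0.602 = 12.4 s⁻¹.
kcat/Km = 12.4/8.45 = 1.47 μM⁻¹·s⁻¹.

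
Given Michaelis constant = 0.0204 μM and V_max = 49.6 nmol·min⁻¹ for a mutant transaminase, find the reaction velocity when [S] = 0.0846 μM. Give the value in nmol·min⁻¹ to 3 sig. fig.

40.0 nmol·min⁻¹

[S]/(Km+[S]) = 0.0846/0.1050 = 0.8057, the fractional saturation.
v = 0.8057 × Vmax = 0.8057 × 49.6 = 40.0 nmol·min⁻¹.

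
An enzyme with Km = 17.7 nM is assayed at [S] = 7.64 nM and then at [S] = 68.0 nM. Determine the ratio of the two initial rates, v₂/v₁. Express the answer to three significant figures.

The fractional saturations are [S]/(Km+[S]) = 7.64/25.34 = 0.3015 and 68.0/85.70 = 0.7935.
v₂/v₁ is just their ratio: 0.7935/0.3015 = 2.63.

2.63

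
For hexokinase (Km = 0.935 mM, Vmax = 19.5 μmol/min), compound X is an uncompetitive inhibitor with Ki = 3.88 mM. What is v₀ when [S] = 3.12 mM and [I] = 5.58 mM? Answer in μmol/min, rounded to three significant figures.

7.12 μmol/min

α = 1 + [I]/Ki = 1 + 5.58/3.88 = 2.438.
For an uncompetitive inhibitor, both parameters are divided by α, giving Vmax/α and Km/α: Km,app = 0.383 mM, Vmax,app = 8.00 μmol/min.
v = Vmax,app·[S]/(Km,app + [S]) = 8.00 × 3.12/(0.383 + 3.12) = 7.12 μmol/min.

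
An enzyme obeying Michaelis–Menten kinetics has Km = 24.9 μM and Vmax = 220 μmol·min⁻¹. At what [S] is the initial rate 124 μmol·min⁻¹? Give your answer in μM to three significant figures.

The required fractional saturation is v/Vmax = 124/220 = 0.5636.
Then [S]/(Km+[S]) = 0.5636 ⇒ [S] = 24.9 × 0.5636/(1 − 0.5636) = 32.2 μM.

32.2 μM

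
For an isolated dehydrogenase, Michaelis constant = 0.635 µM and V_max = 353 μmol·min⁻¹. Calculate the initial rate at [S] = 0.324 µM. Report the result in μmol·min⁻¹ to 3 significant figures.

119 μmol·min⁻¹

v = Vmax·[S]/(Km + [S]) = 353 × 0.324 / (0.635 + 0.324)
  = 114.4 / 0.9590 = 119 μmol·min⁻¹.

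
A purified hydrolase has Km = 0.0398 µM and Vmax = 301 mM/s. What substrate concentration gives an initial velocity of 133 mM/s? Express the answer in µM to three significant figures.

Rearranging v = Vmax[S]/(Km+[S]) gives [S] = Km·v/(Vmax − v).
[S] = 0.0398 × 133 / (301 − 133) = 5.293/168.0 = 0.0315 µM.

0.0315 µM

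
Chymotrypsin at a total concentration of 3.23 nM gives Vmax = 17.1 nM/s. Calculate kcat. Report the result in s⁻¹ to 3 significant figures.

kcat = Vmax/[E]total = 17.1 nM/s / 3.23 nM = 5.29 s⁻¹.

5.29 s⁻¹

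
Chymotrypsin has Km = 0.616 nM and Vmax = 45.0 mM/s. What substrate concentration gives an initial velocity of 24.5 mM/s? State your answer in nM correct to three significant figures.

Rearranging v = Vmax[S]/(Km+[S]) gives [S] = Km·v/(Vmax − v).
[S] = 0.616 × 24.5 / (45.0 − 24.5) = 15.09/20.50 = 0.736 nM.

0.736 nM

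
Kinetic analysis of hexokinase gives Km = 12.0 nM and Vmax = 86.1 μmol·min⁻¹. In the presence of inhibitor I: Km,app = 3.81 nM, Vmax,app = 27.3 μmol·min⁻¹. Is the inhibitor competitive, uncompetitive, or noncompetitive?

Both Km and Vmax decrease by the same factor (~3.15-fold) — characteristic of uncompetitive inhibition.

uncompetitive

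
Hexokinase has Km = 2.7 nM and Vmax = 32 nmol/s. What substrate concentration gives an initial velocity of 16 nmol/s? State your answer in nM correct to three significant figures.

Rearranging v = Vmax[S]/(Km+[S]) gives [S] = Km·v/(Vmax − v).
[S] = 2.7 × 16 / (32 − 16) = 43.20/16.00 = 2.70 nM.

2.70 nM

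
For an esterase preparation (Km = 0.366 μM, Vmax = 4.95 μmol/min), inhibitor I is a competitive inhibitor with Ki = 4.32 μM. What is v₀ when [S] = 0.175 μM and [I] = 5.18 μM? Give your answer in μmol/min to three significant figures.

α = 1 + [I]/Ki = 1 + 5.18/4.32 = 2.199.
For a competitive inhibitor, Vmax is unchanged and the apparent Km becomes α·Km: Km,app = 0.805 μM, Vmax,app = 4.95 μmol/min.
v = Vmax,app·[S]/(Km,app + [S]) = 4.95 × 0.175/(0.805 + 0.175) = 0.884 μmol/min.

0.884 μmol/min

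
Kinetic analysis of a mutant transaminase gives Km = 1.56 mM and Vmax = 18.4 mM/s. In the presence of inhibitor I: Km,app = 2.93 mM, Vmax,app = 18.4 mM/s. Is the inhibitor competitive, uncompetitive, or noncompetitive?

Km increases (1.56 → 2.93 mM) while Vmax is unchanged — the hallmark of competitive inhibition.

competitive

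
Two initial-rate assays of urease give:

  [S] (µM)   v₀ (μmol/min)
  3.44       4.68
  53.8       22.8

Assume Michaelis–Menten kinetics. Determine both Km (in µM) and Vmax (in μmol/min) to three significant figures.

In reciprocal form, 1/v = (Km/Vmax)·(1/[S]) + 1/Vmax. The two points give (1/[S], 1/v) = (0.2907, 0.2137) and (0.01859, 0.04386).
Slope = (0.2137 − 0.04386)/(0.2907 − 0.01859) = 0.6241; intercept = 0.2137 − 0.6241×0.2907 = 0.03226.
Vmax = 1/intercept = 31.0 μmol/min; Km = slope × Vmax = 0.6241 × 31.0 = 19.3 µM.

Km = 19.3 µM; Vmax = 31.0 μmol/min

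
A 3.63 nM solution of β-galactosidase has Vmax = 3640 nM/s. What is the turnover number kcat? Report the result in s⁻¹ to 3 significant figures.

1000 s⁻¹

kcat = Vmax/[E]total = 3640 nM/s / 3.63 nM = 1000 s⁻¹.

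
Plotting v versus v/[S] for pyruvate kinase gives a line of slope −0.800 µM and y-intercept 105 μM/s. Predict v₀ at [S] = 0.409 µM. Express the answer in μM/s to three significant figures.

In the Eadie–Hofstee form v = Vmax − Km·(v/[S]), the slope is −Km and the intercept is Vmax, so Km = 0.800 µM and Vmax = 105 μM/s.
v = 105 × 0.409/(0.800 + 0.409) = 35.5 μM/s.

35.5 μM/s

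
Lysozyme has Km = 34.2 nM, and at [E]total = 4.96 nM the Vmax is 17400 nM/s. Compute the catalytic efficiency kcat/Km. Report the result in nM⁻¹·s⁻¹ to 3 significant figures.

kcat = Vmax/[E]total = 17400/4.96 = 3510 s⁻¹.
kcat/Km = 3510/34.2 = 103 nM⁻¹·s⁻¹.

103 nM⁻¹·s⁻¹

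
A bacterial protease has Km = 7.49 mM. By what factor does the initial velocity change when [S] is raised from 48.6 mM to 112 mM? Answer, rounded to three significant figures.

1.08

The fractional saturations are [S]/(Km+[S]) = 48.6/56.09 = 0.8665 and 112/119.5 = 0.9373.
v₂/v₁ is just their ratio: 0.9373/0.8665 = 1.08.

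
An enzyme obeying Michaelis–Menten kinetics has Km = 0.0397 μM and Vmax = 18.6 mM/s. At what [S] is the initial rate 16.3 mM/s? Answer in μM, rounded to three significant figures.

Rearranging v = Vmax[S]/(Km+[S]) gives [S] = Km·v/(Vmax − v).
[S] = 0.0397 × 16.3 / (18.6 − 16.3) = 0.6471/2.300 = 0.281 μM.

0.281 μM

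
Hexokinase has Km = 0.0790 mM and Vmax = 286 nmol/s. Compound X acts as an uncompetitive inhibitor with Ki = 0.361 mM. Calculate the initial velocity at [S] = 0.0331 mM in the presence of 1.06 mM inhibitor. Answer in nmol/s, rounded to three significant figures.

45.2 nmol/s

α = 1 + [I]/Ki = 1 + 1.06/0.361 = 3.936.
For an uncompetitive inhibitor, both parameters are divided by α, giving Vmax/α and Km/α: Km,app = 0.0201 mM, Vmax,app = 72.7 nmol/s.
v = Vmax,app·[S]/(Km,app + [S]) = 72.7 × 0.0331/(0.0201 + 0.0331) = 45.2 nmol/s.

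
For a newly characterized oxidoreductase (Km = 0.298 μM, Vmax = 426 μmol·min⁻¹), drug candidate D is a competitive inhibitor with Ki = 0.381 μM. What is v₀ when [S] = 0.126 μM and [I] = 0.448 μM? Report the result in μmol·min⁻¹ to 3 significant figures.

α = 1 + [I]/Ki = 1 + 0.448/0.381 = 2.176.
For a competitive inhibitor, Vmax is unchanged and the apparent Km becomes α·Km: Km,app = 0.648 μM, Vmax,app = 426 μmol·min⁻¹.
v = Vmax,app·[S]/(Km,app + [S]) = 426 × 0.126/(0.648 + 0.126) = 69.3 μmol·min⁻¹.

69.3 μmol·min⁻¹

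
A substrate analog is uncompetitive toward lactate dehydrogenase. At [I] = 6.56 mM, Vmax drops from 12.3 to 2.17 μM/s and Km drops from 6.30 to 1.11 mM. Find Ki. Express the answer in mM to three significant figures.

Uncompetitive: Vmax,app = Vmax/α (and Km,app = Km/α) with α = 1 + [I]/Ki.
α = Vmax/Vmax,app = 12.3/2.17 = 5.668.
Ki = [I]/(α − 1) = 6.56/4.668 = 1.41 mM.

1.41 mM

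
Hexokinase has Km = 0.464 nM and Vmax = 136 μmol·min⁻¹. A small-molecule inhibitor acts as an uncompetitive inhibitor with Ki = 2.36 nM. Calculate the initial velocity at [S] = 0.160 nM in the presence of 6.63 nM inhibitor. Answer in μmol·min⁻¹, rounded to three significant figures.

20.3 μmol·min⁻¹

With α = 1 + [I]/Ki = 1 + 6.63/2.36 = 3.809, the uncompetitive rate law is v = (Vmax/α)·[S] / (Km/α + [S]).
v = (136/3.809)×0.160 / (0.464/3.809 + 0.160) = 5.712/0.2818 = 20.3 μmol·min⁻¹.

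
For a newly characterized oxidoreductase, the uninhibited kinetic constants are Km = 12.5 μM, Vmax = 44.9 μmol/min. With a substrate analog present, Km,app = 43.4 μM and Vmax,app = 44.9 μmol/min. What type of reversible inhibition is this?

competitive

Km increases (12.5 → 43.4 μM) while Vmax is unchanged — the hallmark of competitive inhibition.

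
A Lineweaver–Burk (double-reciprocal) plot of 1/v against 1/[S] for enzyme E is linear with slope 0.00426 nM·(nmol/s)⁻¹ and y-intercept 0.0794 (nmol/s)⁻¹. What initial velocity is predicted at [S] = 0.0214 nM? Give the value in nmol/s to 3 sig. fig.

3.59 nmol/s

The y-intercept is 1/Vmax, so Vmax = 1/0.0794 = 12.6 nmol/s.
The slope is Km/Vmax, so Km = 0.00426 × 12.6 = 0.0537 nM.
Then v = 12.6 × 0.0214/(0.0537 + 0.0214) = 3.59 nmol/s.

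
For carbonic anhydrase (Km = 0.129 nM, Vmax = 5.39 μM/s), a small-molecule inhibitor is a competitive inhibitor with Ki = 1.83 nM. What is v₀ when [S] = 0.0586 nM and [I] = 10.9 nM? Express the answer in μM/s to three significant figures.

0.330 μM/s

With α = 1 + [I]/Ki = 1 + 10.9/1.83 = 6.956, the competitive rate law is v = Vmax[S] / (αKm + [S]).
v = 5.39×0.0586 / (6.956×0.129 + 0.0586) = 0.3159/0.9560 = 0.330 μM/s.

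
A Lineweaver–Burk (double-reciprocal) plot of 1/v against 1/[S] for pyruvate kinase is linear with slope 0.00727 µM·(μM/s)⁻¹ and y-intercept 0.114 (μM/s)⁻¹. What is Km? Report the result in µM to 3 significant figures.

0.0638 µM

y-intercept = 1/Vmax ⇒ Vmax = 8.77 μM/s; slope = Km/Vmax ⇒ Km = slope × Vmax.
Km = 0.00727 × 8.77 = 0.0638 µM.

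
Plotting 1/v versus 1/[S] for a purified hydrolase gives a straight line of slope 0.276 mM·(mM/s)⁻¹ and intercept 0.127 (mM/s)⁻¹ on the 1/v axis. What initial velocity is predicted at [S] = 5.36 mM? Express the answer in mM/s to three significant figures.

The y-intercept is 1/Vmax, so Vmax = 1/0.127 = 7.87 mM/s.
The slope is Km/Vmax, so Km = 0.276 × 7.87 = 2.17 mM.
Then v = 7.87 × 5.36/(2.17 + 5.36) = 5.60 mM/s.

5.60 mM/s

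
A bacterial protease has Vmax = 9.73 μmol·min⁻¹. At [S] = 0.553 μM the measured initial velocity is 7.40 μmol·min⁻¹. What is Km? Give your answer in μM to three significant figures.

0.174 μM

v/Vmax = 7.40/9.73 = 0.7605 = [S]/(Km+[S]).
So Km + [S] = [S]/0.7605 = 0.7271 μM, giving Km = 0.7271 − 0.553 = 0.174 μM.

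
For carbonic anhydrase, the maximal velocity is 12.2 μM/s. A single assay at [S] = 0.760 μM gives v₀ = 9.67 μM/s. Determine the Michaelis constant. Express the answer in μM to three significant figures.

0.199 μM

From v = Vmax[S]/(Km+[S]), Km = [S](Vmax − v)/v.
Km = 0.760 × (12.2 − 9.67) / 9.67 = 1.923/9.67 = 0.199 μM.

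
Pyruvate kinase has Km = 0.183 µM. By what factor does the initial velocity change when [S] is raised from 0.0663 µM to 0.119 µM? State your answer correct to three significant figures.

The fractional saturations are [S]/(Km+[S]) = 0.0663/0.2493 = 0.2659 and 0.119/0.3020 = 0.3940.
v₂/v₁ is just their ratio: 0.3940/0.2659 = 1.48.

1.48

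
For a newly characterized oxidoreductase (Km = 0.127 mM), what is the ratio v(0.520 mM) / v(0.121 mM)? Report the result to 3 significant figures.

1.65

The fractional saturations are [S]/(Km+[S]) = 0.121/0.2480 = 0.4879 and 0.520/0.6470 = 0.8037.
v₂/v₁ is just their ratio: 0.8037/0.4879 = 1.65.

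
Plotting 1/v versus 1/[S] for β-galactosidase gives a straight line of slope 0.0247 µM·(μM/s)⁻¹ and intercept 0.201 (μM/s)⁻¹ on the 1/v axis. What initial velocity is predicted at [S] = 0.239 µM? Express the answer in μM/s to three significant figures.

3.29 μM/s

The y-intercept is 1/Vmax, so Vmax = 1/0.201 = 4.98 μM/s.
The slope is Km/Vmax, so Km = 0.0247 × 4.98 = 0.123 µM.
Then v = 4.98 × 0.239/(0.123 + 0.239) = 3.29 μM/s.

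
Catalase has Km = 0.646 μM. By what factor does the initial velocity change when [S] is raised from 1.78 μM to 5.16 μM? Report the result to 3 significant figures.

Since Vmax cancels, v₂/v₁ = [S]₂(Km+[S]₁) / [S]₁(Km+[S]₂).
= 5.16×(0.646+1.78) / (1.78×(0.646+5.16)) = 12.52/10.33 = 1.21.

1.21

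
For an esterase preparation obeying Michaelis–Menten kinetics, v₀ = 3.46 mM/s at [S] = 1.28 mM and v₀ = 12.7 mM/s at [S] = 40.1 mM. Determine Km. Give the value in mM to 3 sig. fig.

From v = Vmax[S]/(Km+[S]), each point gives Vmax = v(Km+[S])/[S].
Equating: 3.46(Km+1.28)/1.28 = 12.7(Km+40.1)/40.1.
2.703·Km + 3.46 = 0.3167·Km + 12.7, so (2.703 − 0.3167)·Km = 12.7 − 3.46.
Km = 9.240/2.386 = 3.87 mM; then Vmax = 3.46(3.87+1.28)/1.28 = 13.9 mM/s.

3.87 mM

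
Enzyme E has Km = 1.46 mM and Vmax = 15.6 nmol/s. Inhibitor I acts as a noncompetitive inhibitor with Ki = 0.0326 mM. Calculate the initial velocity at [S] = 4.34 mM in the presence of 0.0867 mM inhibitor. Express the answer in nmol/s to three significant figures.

With α = 1 + [I]/Ki = 1 + 0.0867/0.0326 = 3.660, the noncompetitive rate law is v = (Vmax/α)·[S] / (Km + [S]).
v = (15.6/3.660)×4.34 / (1.46 + 4.34) = 18.50/5.800 = 3.19 nmol/s.

3.19 nmol/s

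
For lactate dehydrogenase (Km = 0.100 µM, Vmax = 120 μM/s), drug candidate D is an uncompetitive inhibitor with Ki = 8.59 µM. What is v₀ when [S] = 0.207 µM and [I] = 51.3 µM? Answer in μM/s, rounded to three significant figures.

With α = 1 + [I]/Ki = 1 + 51.3/8.59 = 6.972, the uncompetitive rate law is v = (Vmax/α)·[S] / (Km/α + [S]).
v = (120/6.972)×0.207 / (0.100/6.972 + 0.207) = 3.563/0.2213 = 16.1 μM/s.

16.1 μM/s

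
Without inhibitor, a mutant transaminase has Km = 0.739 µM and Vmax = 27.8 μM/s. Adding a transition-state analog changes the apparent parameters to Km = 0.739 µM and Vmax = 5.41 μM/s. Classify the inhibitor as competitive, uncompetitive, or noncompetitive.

Vmax decreases (27.8 → 5.41 μM/s) while Km is unchanged — pure noncompetitive inhibition.

noncompetitive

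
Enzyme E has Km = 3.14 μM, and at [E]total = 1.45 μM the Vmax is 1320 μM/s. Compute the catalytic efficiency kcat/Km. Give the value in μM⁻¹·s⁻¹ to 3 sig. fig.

290 μM⁻¹·s⁻¹

kcat = Vmax/[E]total = 1320/1.45 = 910 s⁻¹.
kcat/Km = 910/3.14 = 290 μM⁻¹·s⁻¹.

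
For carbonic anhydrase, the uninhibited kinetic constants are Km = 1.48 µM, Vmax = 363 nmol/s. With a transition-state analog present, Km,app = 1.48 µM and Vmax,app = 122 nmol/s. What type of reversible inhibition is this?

Vmax decreases (363 → 122 nmol/s) while Km is unchanged — pure noncompetitive inhibition.

noncompetitive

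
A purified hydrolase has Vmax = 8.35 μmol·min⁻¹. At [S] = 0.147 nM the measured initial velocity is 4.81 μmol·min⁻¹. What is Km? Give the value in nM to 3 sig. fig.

v/Vmax = 4.81/8.35 = 0.5760 = [S]/(Km+[S]).
So Km + [S] = [S]/0.5760 = 0.2552 nM, giving Km = 0.2552 − 0.147 = 0.108 nM.

0.108 nM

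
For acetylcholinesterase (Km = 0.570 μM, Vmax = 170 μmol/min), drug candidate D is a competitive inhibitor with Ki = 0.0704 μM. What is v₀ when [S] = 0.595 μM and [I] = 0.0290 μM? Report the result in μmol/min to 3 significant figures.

72.3 μmol/min

With α = 1 + [I]/Ki = 1 + 0.0290/0.0704 = 1.412, the competitive rate law is v = Vmax[S] / (αKm + [S]).
v = 170×0.595 / (1.412×0.570 + 0.595) = 101.1/1.400 = 72.3 μmol/min.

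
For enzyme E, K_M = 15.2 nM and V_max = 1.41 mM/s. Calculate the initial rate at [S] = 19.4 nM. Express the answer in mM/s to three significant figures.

[S]/(Km+[S]) = 19.4/34.60 = 0.5607, the fractional saturation.
v = 0.5607 × Vmax = 0.5607 × 1.41 = 0.791 mM/s.

0.791 mM/s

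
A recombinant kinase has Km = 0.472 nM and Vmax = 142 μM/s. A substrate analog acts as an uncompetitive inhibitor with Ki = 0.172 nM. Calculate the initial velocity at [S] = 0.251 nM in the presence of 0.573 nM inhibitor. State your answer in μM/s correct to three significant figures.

α = 1 + [I]/Ki = 1 + 0.573/0.172 = 4.331.
For an uncompetitive inhibitor, both parameters are divided by α, giving Vmax/α and Km/α: Km,app = 0.109 nM, Vmax,app = 32.8 μM/s.
v = Vmax,app·[S]/(Km,app + [S]) = 32.8 × 0.251/(0.109 + 0.251) = 22.9 μM/s.

22.9 μM/s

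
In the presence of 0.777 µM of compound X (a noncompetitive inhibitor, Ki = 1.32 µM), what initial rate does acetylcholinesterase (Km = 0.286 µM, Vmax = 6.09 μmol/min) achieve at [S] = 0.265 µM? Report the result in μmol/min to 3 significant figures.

α = 1 + [I]/Ki = 1 + 0.777/1.32 = 1.589.
For a noncompetitive inhibitor, Vmax is reduced to Vmax/α while Km is unchanged: Km,app = 0.286 µM, Vmax,app = 3.83 μmol/min.
v = Vmax,app·[S]/(Km,app + [S]) = 3.83 × 0.265/(0.286 + 0.265) = 1.84 μmol/min.

1.84 μmol/min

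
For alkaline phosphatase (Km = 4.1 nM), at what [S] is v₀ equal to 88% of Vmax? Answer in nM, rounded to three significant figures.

v/Vmax = [S]/(Km+[S]) = 0.88, so [S] = Km·0.88/(1 − 0.88) = 4.1 × 7.333.
[S] = 30.1 nM.

30.1 nM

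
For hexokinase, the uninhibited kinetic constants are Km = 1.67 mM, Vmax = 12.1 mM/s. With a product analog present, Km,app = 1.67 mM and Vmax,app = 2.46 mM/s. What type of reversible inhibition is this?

noncompetitive

Vmax decreases (12.1 → 2.46 mM/s) while Km is unchanged — pure noncompetitive inhibition.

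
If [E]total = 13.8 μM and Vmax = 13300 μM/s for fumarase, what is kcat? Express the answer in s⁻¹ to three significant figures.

kcat = Vmax/[E]total = 13300 μM/s / 13.8 μM = 964 s⁻¹.

964 s⁻¹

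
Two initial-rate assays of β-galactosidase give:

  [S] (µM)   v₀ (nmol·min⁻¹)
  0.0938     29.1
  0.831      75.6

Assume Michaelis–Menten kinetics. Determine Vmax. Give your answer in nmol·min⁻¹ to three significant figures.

In reciprocal form, 1/v = (Km/Vmax)·(1/[S]) + 1/Vmax. The two points give (1/[S], 1/v) = (10.66, 0.03436) and (1.203, 0.01323).
Slope = (0.03436 − 0.01323)/(10.66 − 1.203) = 0.002235; intercept = 0.03436 − 0.002235×10.66 = 0.01054.
Vmax = 1/intercept = 94.9 nmol·min⁻¹; Km = slope × Vmax = 0.002235 × 94.9 = 0.212 µM.

94.9 nmol·min⁻¹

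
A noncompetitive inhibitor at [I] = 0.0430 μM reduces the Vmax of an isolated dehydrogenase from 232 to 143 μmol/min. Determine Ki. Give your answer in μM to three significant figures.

0.0691 μM

Noncompetitive: Vmax,app = Vmax/α with α = 1 + [I]/Ki.
α = Vmax/Vmax,app = 232/143 = 1.622.
Since α = 1 + [I]/Ki, [I]/Ki = 1.622 − 1 = 0.6224 and Ki = 0.0430/0.6224 = 0.0691 μM.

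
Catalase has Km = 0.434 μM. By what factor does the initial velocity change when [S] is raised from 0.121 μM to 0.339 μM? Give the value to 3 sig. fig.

2.01

Since Vmax cancels, v₂/v₁ = [S]₂(Km+[S]₁) / [S]₁(Km+[S]₂).
= 0.339×(0.434+0.121) / (0.121×(0.434+0.339)) = 0.1881/0.09353 = 2.01.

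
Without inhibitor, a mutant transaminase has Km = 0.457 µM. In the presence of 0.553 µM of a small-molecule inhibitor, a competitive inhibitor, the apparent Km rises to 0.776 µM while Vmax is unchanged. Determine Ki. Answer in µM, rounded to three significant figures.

0.792 µM

Competitive: Km,app = α·Km with α = 1 + [I]/Ki.
α = Km,app/Km = 0.776/0.457 = 1.698.
Ki = [I]/(α − 1) = 0.553/0.6980 = 0.792 µM.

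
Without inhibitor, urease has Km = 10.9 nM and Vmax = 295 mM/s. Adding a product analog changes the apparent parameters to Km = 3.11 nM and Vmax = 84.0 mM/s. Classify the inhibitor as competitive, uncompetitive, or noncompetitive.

Both Km and Vmax decrease by the same factor (~3.51-fold) — characteristic of uncompetitive inhibition.

uncompetitive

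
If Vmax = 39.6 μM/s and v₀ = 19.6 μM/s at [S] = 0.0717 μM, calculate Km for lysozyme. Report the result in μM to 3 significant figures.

v/Vmax = 19.6/39.6 = 0.4949 = [S]/(Km+[S]).
So Km + [S] = [S]/0.4949 = 0.1449 μM, giving Km = 0.1449 − 0.0717 = 0.0732 μM.

0.0732 μM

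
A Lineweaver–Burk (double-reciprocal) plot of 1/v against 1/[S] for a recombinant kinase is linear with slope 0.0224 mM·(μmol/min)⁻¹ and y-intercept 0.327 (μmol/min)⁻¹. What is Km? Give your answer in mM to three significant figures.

0.0685 mM

y-intercept = 1/Vmax ⇒ Vmax = 3.06 μmol/min; slope = Km/Vmax ⇒ Km = slope × Vmax.
Km = 0.0224 × 3.06 = 0.0685 mM.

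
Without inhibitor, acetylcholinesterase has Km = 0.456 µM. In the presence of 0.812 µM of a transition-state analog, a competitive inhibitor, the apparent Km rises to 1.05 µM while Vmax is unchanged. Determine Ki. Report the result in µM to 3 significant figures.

Competitive: Km,app = α·Km with α = 1 + [I]/Ki.
α = Km,app/Km = 1.05/0.456 = 2.303.
Since α = 1 + [I]/Ki, [I]/Ki = 2.303 − 1 = 1.303 and Ki = 0.812/1.303 = 0.623 µM.

0.623 µM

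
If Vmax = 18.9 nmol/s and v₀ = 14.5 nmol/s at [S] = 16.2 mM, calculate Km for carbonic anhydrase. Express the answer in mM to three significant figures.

4.92 mM

v/Vmax = 14.5/18.9 = 0.7672 = [S]/(Km+[S]).
So Km + [S] = [S]/0.7672 = 21.12 mM, giving Km = 21.12 − 16.2 = 4.92 mM.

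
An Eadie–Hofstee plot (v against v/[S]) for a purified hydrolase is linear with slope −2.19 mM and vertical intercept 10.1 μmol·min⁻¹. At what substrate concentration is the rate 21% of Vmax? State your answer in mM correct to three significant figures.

The Eadie–Hofstee slope gives Km = 2.19 mM (slope = −Km).
v/Vmax = [S]/(Km+[S]) = 0.21 ⇒ [S] = Km·0.21/(1−0.21) = 2.19 × 0.2658 = 0.582 mM.

0.582 mM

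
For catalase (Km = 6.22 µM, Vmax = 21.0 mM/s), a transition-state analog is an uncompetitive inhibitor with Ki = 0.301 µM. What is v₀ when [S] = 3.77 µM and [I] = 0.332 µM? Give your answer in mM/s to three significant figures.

5.60 mM/s

α = 1 + [I]/Ki = 1 + 0.332/0.301 = 2.103.
For an uncompetitive inhibitor, both parameters are divided by α, giving Vmax/α and Km/α: Km,app = 2.96 µM, Vmax,app = 9.99 mM/s.
v = Vmax,app·[S]/(Km,app + [S]) = 9.99 × 3.77/(2.96 + 3.77) = 5.60 mM/s.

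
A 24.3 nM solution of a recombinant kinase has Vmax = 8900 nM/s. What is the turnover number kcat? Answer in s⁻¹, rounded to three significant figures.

kcat = Vmax/[E]total = 8900 nM/s / 24.3 nM = 366 s⁻¹.

366 s⁻¹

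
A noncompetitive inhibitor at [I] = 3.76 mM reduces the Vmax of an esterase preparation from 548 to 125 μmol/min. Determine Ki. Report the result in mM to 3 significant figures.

1.11 mM

Noncompetitive: Vmax,app = Vmax/α with α = 1 + [I]/Ki.
α = Vmax/Vmax,app = 548/125 = 4.384.
Ki = [I]/(α − 1) = 3.76/3.384 = 1.11 mM.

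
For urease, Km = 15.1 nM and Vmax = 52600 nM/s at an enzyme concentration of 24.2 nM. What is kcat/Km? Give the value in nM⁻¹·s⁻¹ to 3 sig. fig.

kcat = Vmax/[E]total = 52600/24.2 = 2170 s⁻¹.
kcat/Km = 2170/15.1 = 144 nM⁻¹·s⁻¹.

144 nM⁻¹·s⁻¹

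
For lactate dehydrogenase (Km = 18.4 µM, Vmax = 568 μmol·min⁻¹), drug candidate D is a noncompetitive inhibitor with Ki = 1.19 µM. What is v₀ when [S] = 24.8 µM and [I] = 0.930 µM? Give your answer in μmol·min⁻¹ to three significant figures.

α = 1 + [I]/Ki = 1 + 0.930/1.19 = 1.782.
For a noncompetitive inhibitor, Vmax is reduced to Vmax/α while Km is unchanged: Km,app = 18.4 µM, Vmax,app = 319 μmol·min⁻¹.
v = Vmax,app·[S]/(Km,app + [S]) = 319 × 24.8/(18.4 + 24.8) = 183 μmol·min⁻¹.

183 μmol·min⁻¹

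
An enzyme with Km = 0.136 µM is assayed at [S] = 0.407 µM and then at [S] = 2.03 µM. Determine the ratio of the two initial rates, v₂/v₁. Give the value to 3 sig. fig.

The fractional saturations are [S]/(Km+[S]) = 0.407/0.5430 = 0.7495 and 2.03/2.166 = 0.9372.
v₂/v₁ is just their ratio: 0.9372/0.7495 = 1.25.

1.25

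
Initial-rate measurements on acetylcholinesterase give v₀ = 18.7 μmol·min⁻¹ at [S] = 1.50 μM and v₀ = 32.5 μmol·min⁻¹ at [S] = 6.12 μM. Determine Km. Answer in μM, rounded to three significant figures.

In reciprocal form, 1/v = (Km/Vmax)·(1/[S]) + 1/Vmax. The two points give (1/[S], 1/v) = (0.6667, 0.05348) and (0.1634, 0.03077).
Slope = (0.05348 − 0.03077)/(0.6667 − 0.1634) = 0.04512; intercept = 0.05348 − 0.04512×0.6667 = 0.02340.
Vmax = 1/intercept = 42.7 μmol·min⁻¹; Km = slope × Vmax = 0.04512 × 42.7 = 1.93 μM.

1.93 μM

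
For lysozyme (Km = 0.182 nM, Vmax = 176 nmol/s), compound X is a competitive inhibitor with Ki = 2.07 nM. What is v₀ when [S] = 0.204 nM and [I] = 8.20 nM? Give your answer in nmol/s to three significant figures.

With α = 1 + [I]/Ki = 1 + 8.20/2.07 = 4.961, the competitive rate law is v = Vmax[S] / (αKm + [S]).
v = 176×0.204 / (4.961×0.182 + 0.204) = 35.90/1.107 = 32.4 nmol/s.

32.4 nmol/s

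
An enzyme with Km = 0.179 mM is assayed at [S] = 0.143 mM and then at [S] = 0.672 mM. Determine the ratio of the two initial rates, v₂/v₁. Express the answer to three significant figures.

The fractional saturations are [S]/(Km+[S]) = 0.143/0.3220 = 0.4441 and 0.672/0.8510 = 0.7897.
v₂/v₁ is just their ratio: 0.7897/0.4441 = 1.78.

1.78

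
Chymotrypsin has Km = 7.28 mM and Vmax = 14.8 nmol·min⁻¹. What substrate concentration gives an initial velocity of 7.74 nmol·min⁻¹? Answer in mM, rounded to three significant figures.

The required fractional saturation is v/Vmax = 7.74/14.8 = 0.5230.
Then [S]/(Km+[S]) = 0.5230 ⇒ [S] = 7.28 × 0.5230/(1 − 0.5230) = 7.98 mM.

7.98 mM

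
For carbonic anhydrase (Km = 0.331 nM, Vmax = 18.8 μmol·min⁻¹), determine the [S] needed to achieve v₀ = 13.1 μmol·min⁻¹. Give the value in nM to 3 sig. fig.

The required fractional saturation is v/Vmax = 13.1/18.8 = 0.6968.
Then [S]/(Km+[S]) = 0.6968 ⇒ [S] = 0.331 × 0.6968/(1 − 0.6968) = 0.761 nM.

0.761 nM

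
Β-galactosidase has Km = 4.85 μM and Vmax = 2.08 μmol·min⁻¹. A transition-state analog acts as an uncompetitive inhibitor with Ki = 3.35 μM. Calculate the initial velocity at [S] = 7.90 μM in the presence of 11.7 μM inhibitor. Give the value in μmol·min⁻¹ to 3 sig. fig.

0.407 μmol·min⁻¹

With α = 1 + [I]/Ki = 1 + 11.7/3.35 = 4.493, the uncompetitive rate law is v = (Vmax/α)·[S] / (Km/α + [S]).
v = (2.08/4.493)×7.90 / (4.85/4.493 + 7.90) = 3.658/8.980 = 0.407 μmol·min⁻¹.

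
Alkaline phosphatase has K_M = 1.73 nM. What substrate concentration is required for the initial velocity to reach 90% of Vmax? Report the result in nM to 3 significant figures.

15.6 nM

v/Vmax = [S]/(Km+[S]) = 0.9, so [S] = Km·0.9/(1 − 0.9) = 1.73 × 9.000.
[S] = 15.6 nM.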